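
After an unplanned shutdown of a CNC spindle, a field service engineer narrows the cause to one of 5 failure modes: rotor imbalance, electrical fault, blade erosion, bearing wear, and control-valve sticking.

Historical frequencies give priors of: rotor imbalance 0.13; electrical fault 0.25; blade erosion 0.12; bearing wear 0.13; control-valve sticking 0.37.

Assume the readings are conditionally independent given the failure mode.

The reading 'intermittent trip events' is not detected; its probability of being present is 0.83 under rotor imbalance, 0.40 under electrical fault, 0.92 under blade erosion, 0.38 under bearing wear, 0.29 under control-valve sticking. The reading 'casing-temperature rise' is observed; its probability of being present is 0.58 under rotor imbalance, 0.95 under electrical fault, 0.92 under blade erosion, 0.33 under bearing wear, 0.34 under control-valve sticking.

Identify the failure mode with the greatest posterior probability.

electrical fault

Multiply each prior by the joint likelihood of the reading pattern (using 1 − P(present | H) for each absent reading):
  rotor imbalance: 0.13 × (1 − 0.83) × 0.58 = 0.012818
  electrical fault: 0.25 × (1 − 0.40) × 0.95 = 0.1425
  blade erosion: 0.12 × (1 − 0.92) × 0.92 = 0.008832
  bearing wear: 0.13 × (1 − 0.38) × 0.33 = 0.026598
  control-valve sticking: 0.37 × (1 − 0.29) × 0.34 = 0.089318
The unnormalized weights sum to 0.28007.
P(rotor imbalance | evidence) ≈ 0.012818 / 0.28007 ≈ 0.046
P(electrical fault | evidence) ≈ 0.1425 / 0.28007 ≈ 0.509
P(blade erosion | evidence) ≈ 0.008832 / 0.28007 ≈ 0.032
P(bearing wear | evidence) ≈ 0.026598 / 0.28007 ≈ 0.095
P(control-valve sticking | evidence) ≈ 0.089318 / 0.28007 ≈ 0.319
The largest is 0.509, so electrical fault is most probable.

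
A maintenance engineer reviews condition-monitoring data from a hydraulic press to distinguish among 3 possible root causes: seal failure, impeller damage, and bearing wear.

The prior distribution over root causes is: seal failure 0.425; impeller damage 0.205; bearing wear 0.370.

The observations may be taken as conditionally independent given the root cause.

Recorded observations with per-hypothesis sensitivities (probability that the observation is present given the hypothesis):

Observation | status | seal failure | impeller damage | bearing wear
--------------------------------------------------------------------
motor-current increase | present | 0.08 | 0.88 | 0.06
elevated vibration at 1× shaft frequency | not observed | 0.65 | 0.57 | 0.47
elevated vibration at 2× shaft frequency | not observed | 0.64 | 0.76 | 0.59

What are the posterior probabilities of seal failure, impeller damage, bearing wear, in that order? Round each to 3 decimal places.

0.155, 0.671, 0.174

By Bayes' rule with conditional independence, the unnormalized weight for each hypothesis is prior × ∏ likelihoods (using 1 − P(present | H) for each absent observation):
  seal failure: 0.425 × 0.08 × (1 − 0.65) × (1 − 0.64) = 0.004284
  impeller damage: 0.205 × 0.88 × (1 − 0.57) × (1 − 0.76) = 0.018617
  bearing wear: 0.370 × 0.06 × (1 − 0.47) × (1 − 0.59) = 0.0048241
Normalizing constant Z = 0.004284 + 0.018617 + 0.0048241 = 0.027725.
P(seal failure | evidence) = 0.004284 / 0.027725 ≈ 0.155
P(impeller damage | evidence) = 0.018617 / 0.027725 ≈ 0.671
P(bearing wear | evidence) = 0.0048241 / 0.027725 ≈ 0.174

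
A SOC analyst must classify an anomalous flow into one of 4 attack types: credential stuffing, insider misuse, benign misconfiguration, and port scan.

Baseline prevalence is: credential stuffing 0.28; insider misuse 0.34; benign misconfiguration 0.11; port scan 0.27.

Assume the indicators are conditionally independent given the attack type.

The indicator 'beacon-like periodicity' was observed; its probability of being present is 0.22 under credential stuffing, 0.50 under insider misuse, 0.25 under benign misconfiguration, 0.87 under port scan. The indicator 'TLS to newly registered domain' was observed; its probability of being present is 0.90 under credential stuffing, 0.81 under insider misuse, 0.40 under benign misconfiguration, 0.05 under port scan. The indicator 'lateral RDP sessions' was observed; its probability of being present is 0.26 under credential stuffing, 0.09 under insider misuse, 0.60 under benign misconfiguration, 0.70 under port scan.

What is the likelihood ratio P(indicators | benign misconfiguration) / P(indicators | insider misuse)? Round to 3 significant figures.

1.65

Joint likelihood of the indicator pattern under each hypothesis:
  benign misconfiguration: 0.25 × 0.40 × 0.60 = 0.06
  insider misuse: 0.50 × 0.81 × 0.09 = 0.03645
Bayes factor = 0.06 / 0.03645 ≈ 1.65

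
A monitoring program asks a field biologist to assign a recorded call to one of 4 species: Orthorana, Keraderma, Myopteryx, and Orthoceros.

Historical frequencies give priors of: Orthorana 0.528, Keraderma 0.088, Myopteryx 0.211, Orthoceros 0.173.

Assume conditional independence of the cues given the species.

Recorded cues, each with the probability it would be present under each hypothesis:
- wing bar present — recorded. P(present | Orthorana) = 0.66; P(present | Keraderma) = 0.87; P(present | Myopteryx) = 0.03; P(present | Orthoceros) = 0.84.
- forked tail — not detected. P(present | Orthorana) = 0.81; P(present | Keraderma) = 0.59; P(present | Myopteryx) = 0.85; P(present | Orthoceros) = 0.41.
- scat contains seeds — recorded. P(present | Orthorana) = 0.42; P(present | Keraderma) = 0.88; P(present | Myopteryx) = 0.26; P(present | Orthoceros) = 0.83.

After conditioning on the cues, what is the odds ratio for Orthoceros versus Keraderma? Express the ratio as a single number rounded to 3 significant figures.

Posterior odds equal prior odds times the likelihood ratio; only the two competing hypotheses matter (using 1 − P(present | H) for each absent cue).
  Orthoceros: 0.173 × 0.84 × (1 − 0.41) × 0.83 = 0.071163
  Keraderma: 0.088 × 0.87 × (1 − 0.59) × 0.88 = 0.027623
Odds(Orthoceros : Keraderma) = 0.071163 / 0.027623 ≈ 2.58.

2.58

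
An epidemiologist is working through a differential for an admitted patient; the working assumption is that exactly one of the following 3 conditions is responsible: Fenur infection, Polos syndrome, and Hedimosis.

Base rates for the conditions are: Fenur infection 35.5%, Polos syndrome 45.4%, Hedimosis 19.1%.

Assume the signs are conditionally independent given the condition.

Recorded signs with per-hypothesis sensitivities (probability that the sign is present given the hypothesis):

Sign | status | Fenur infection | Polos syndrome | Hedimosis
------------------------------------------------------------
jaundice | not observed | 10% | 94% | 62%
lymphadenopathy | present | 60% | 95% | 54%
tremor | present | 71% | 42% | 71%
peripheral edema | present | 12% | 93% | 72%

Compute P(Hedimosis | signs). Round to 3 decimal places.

Multiply each prior by the joint likelihood of the sign pattern (using 1 − P(present | H) for each absent sign):
  Fenur infection: 0.355 × (1 − 0.10) × 0.60 × 0.71 × 0.12 = 0.016333
  Polos syndrome: 0.454 × (1 − 0.94) × 0.95 × 0.42 × 0.93 = 0.010108
  Hedimosis: 0.191 × (1 − 0.62) × 0.54 × 0.71 × 0.72 = 0.020036
Marginal likelihood of the evidence = 0.046476.
P(Hedimosis | evidence) = 0.020036 / 0.046476 ≈ 0.431.

0.431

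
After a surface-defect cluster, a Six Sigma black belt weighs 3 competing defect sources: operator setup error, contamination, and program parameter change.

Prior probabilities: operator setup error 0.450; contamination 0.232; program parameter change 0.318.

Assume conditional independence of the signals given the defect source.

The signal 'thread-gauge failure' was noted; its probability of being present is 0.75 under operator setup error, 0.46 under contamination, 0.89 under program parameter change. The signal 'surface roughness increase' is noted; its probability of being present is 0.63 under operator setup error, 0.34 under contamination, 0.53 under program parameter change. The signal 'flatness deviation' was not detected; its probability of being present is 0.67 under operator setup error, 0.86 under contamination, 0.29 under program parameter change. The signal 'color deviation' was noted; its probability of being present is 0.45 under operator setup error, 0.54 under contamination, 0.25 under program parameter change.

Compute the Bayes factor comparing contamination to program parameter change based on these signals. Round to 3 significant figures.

0.141

The Bayes factor is the ratio of the joint likelihoods of the signal pattern under the two hypotheses (using 1 − P(present | H) for each absent signal).
  contamination: 0.46 × 0.34 × (1 − 0.86) × 0.54 = 0.011824
  program parameter change: 0.89 × 0.53 × (1 − 0.29) × 0.25 = 0.083727
Bayes factor = 0.011824 / 0.083727 ≈ 0.141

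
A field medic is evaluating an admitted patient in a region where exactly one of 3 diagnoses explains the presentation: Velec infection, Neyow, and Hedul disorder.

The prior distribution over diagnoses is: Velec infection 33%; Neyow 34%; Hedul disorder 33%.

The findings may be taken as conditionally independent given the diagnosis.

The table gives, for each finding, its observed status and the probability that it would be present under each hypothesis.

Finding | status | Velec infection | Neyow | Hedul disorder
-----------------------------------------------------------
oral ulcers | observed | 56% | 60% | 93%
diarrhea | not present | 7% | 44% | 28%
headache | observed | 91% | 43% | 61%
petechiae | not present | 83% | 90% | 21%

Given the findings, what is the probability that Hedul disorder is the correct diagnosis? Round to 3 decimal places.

Multiply each prior by the joint likelihood of the evidence pattern (using 1 − P(present | H) for each absent finding):
  Velec infection: 0.33 × 0.56 × (1 − 0.07) × 0.91 × (1 − 0.83) = 0.026587
  Neyow: 0.34 × 0.60 × (1 − 0.44) × 0.43 × (1 − 0.90) = 0.0049123
  Hedul disorder: 0.33 × 0.93 × (1 − 0.28) × 0.61 × (1 − 0.21) = 0.10648
The unnormalized weights sum to 0.13798.
P(Hedul disorder | evidence) = 0.10648 / 0.13798 ≈ 0.772.

0.772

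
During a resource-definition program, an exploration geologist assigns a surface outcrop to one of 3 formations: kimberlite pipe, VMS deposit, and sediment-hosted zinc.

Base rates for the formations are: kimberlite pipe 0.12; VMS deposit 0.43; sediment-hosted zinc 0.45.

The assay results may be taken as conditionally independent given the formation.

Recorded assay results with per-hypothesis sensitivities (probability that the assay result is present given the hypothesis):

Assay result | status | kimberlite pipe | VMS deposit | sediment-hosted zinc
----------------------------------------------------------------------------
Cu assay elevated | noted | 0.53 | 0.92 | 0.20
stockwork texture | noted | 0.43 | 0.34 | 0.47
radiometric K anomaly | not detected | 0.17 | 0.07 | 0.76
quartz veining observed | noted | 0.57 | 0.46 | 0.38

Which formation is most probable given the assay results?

VMS deposit

For each hypothesis, the unnormalized posterior weight is prior × product of the assay result likelihoods (using 1 − P(present | H) for each absent assay result):
  kimberlite pipe: 0.12 × 0.53 × 0.43 × (1 − 0.17) × 0.57 = 0.012938
  VMS deposit: 0.43 × 0.92 × 0.34 × (1 − 0.07) × 0.46 = 0.057541
  sediment-hosted zinc: 0.45 × 0.20 × 0.47 × (1 − 0.76) × 0.38 = 0.0038578
The unnormalized weights sum to 0.074337.
P(kimberlite pipe | evidence) ≈ 0.012938 / 0.074337 ≈ 0.174
P(VMS deposit | evidence) ≈ 0.057541 / 0.074337 ≈ 0.774
P(sediment-hosted zinc | evidence) ≈ 0.0038578 / 0.074337 ≈ 0.052
The largest is 0.774, so VMS deposit is most probable.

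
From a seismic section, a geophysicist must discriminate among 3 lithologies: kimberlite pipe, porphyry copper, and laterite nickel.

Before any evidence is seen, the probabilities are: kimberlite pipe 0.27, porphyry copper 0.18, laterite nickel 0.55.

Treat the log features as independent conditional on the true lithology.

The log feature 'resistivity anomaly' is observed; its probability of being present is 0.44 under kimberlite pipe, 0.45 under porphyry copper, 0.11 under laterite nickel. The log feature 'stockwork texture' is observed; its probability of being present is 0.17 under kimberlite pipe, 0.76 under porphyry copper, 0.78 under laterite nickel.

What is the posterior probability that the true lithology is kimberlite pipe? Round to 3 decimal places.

0.157

For each hypothesis, the unnormalized posterior weight is prior × product of the log feature likelihoods:
  kimberlite pipe: 0.27 × 0.44 × 0.17 = 0.020196
  porphyry copper: 0.18 × 0.45 × 0.76 = 0.06156
  laterite nickel: 0.55 × 0.11 × 0.78 = 0.04719
Normalizing constant Z = 0.020196 + 0.06156 + 0.04719 = 0.12895.
P(kimberlite pipe | evidence) = 0.020196 / 0.12895 ≈ 0.157.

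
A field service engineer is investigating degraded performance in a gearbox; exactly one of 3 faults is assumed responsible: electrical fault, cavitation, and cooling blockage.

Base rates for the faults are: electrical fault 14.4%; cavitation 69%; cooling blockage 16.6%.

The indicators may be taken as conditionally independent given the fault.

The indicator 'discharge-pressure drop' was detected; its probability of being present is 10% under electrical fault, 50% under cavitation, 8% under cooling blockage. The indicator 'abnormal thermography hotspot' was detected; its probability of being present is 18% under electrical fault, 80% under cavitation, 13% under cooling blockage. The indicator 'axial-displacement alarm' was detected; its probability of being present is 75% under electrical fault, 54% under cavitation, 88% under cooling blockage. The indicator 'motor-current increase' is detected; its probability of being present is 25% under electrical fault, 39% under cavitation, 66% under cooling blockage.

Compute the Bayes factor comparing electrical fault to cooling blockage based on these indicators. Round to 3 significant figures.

The Bayes factor is the ratio of the joint likelihoods of the indicator pattern under the two hypotheses.
  electrical fault: 0.10 × 0.18 × 0.75 × 0.25 = 0.003375
  cooling blockage: 0.08 × 0.13 × 0.88 × 0.66 = 0.0060403
Bayes factor = 0.003375 / 0.0060403 ≈ 0.559

0.559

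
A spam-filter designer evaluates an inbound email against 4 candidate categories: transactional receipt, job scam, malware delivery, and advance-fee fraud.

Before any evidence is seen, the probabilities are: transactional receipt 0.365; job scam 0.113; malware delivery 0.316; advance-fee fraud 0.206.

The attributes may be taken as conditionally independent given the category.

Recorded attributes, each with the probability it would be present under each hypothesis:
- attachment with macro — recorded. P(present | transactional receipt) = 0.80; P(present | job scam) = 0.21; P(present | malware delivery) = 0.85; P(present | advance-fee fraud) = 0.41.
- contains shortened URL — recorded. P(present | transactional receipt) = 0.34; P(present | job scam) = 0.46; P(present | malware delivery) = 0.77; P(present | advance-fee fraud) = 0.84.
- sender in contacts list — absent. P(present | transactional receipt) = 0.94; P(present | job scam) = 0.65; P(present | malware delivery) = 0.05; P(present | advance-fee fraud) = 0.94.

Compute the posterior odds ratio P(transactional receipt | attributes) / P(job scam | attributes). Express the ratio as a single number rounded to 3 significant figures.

1.56

Posterior odds equal prior odds times the likelihood ratio; only the two competing hypotheses matter (using 1 − P(present | H) for each absent attribute).
  transactional receipt: 0.365 × 0.80 × 0.34 × (1 − 0.94) = 0.0059568
  job scam: 0.113 × 0.21 × 0.46 × (1 − 0.65) = 0.0038205
Posterior odds = 0.0059568 / 0.0038205 ≈ 1.56.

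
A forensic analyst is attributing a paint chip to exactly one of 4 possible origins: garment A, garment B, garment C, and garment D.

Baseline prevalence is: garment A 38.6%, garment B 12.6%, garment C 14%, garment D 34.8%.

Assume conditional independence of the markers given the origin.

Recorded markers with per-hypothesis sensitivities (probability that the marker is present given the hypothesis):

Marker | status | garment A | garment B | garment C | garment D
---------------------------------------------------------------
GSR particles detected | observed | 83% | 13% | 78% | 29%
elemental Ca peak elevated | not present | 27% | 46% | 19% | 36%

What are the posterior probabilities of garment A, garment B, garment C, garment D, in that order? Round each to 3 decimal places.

By Bayes' rule with conditional independence, the unnormalized weight for each hypothesis is prior × ∏ likelihoods (using 1 − P(present | H) for each absent marker):
  garment A: 0.386 × 0.83 × (1 − 0.27) = 0.23388
  garment B: 0.126 × 0.13 × (1 − 0.46) = 0.0088452
  garment C: 0.140 × 0.78 × (1 − 0.19) = 0.088452
  garment D: 0.348 × 0.29 × (1 − 0.36) = 0.064589
Normalizing constant Z = 0.23388 + 0.0088452 + 0.088452 + 0.064589 = 0.39576.
P(garment A | evidence) = 0.23388 / 0.39576 ≈ 0.591
P(garment B | evidence) = 0.0088452 / 0.39576 ≈ 0.022
P(garment C | evidence) = 0.088452 / 0.39576 ≈ 0.223
P(garment D | evidence) = 0.064589 / 0.39576 ≈ 0.163

0.591, 0.022, 0.223, 0.163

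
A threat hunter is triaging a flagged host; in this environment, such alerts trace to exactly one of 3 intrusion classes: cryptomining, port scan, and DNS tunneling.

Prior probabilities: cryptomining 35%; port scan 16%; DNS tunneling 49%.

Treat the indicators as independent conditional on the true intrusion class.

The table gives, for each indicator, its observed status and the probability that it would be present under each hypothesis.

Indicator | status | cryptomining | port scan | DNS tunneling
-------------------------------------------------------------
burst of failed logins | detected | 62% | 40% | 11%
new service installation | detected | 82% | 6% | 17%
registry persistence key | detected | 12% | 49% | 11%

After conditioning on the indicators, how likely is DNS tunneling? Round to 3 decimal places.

0.042

For each hypothesis, the unnormalized posterior weight is prior × product of the indicator likelihoods:
  cryptomining: 0.35 × 0.62 × 0.82 × 0.12 = 0.021353
  port scan: 0.16 × 0.40 × 0.06 × 0.49 = 0.0018816
  DNS tunneling: 0.49 × 0.11 × 0.17 × 0.11 = 0.0010079
Normalizing constant Z = 0.021353 + 0.0018816 + 0.0010079 = 0.024242.
P(DNS tunneling | evidence) = 0.0010079 / 0.024242 ≈ 0.042.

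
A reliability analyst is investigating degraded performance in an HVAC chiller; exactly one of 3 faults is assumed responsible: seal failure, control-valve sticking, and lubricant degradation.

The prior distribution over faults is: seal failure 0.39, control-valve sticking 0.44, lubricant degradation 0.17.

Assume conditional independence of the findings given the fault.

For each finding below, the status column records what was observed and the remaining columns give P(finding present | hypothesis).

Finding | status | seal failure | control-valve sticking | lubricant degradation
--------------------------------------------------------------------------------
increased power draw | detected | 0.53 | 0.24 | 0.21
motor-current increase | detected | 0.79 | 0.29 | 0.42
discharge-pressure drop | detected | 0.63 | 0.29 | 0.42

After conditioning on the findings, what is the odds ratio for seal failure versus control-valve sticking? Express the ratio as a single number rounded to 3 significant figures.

Posterior odds equal prior odds times the likelihood ratio; only the two competing hypotheses matter.
  seal failure: 0.39 × 0.53 × 0.79 × 0.63 = 0.10287
  control-valve sticking: 0.44 × 0.24 × 0.29 × 0.29 = 0.008881
Posterior odds = 0.10287 / 0.008881 ≈ 11.6.

11.6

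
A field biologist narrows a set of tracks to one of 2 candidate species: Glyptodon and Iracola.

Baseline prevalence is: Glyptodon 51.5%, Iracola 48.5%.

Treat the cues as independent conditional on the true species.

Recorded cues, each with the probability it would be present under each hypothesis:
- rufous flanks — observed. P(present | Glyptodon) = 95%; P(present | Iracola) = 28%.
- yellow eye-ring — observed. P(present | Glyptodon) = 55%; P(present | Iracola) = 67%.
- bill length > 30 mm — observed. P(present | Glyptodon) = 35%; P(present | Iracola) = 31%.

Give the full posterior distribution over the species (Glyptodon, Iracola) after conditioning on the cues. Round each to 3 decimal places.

0.770, 0.230

Multiply each prior by the joint likelihood of the cue pattern:
  Glyptodon: 0.515 × 0.95 × 0.55 × 0.35 = 0.094181
  Iracola: 0.485 × 0.28 × 0.67 × 0.31 = 0.028206
The unnormalized weights sum to 0.12239.
P(Glyptodon | evidence) = 0.094181 / 0.12239 ≈ 0.770
P(Iracola | evidence) = 0.028206 / 0.12239 ≈ 0.230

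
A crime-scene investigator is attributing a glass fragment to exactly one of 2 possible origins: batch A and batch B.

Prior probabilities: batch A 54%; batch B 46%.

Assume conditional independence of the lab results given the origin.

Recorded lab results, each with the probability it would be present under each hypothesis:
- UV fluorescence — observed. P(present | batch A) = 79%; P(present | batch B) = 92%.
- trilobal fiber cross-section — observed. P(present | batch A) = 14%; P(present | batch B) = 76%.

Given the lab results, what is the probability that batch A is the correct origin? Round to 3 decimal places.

0.157

By Bayes' rule with conditional independence, the unnormalized weight for each hypothesis is prior × ∏ likelihoods:
  batch A: 0.54 × 0.79 × 0.14 = 0.059724
  batch B: 0.46 × 0.92 × 0.76 = 0.32163
Normalizing constant Z = 0.059724 + 0.32163 = 0.38136.
P(batch A | evidence) = 0.059724 / 0.38136 ≈ 0.157.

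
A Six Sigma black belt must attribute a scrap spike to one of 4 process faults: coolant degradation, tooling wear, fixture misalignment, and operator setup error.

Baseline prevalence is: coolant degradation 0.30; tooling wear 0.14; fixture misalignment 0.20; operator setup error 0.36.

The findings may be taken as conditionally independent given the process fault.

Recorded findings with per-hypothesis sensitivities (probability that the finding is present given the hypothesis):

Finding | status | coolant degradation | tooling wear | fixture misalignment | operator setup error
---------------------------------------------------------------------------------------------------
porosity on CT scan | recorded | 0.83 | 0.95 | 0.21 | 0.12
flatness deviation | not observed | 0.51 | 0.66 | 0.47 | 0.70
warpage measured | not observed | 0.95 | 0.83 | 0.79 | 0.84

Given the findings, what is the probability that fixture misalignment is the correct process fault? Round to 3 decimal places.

0.228

Multiply each prior by the joint likelihood of the evidence pattern (using 1 − P(present | H) for each absent finding):
  coolant degradation: 0.30 × 0.83 × (1 − 0.51) × (1 − 0.95) = 0.0061005
  tooling wear: 0.14 × 0.95 × (1 − 0.66) × (1 − 0.83) = 0.0076874
  fixture misalignment: 0.20 × 0.21 × (1 − 0.47) × (1 − 0.79) = 0.0046746
  operator setup error: 0.36 × 0.12 × (1 − 0.70) × (1 − 0.84) = 0.0020736
The unnormalized weights sum to 0.020536.
P(fixture misalignment | evidence) = 0.0046746 / 0.020536 ≈ 0.228.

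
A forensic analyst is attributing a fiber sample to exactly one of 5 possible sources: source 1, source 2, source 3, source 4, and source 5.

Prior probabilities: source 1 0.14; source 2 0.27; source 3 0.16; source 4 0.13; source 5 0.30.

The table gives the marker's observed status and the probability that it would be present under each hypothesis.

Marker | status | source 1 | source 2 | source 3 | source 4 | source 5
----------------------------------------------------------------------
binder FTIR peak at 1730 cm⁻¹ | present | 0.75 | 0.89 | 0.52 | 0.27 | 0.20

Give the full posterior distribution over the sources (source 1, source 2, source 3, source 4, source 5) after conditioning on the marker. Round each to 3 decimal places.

0.201, 0.459, 0.159, 0.067, 0.115

For each hypothesis, the unnormalized posterior weight is prior × likelihood:
  source 1: 0.14 × 0.75 = 0.105
  source 2: 0.27 × 0.89 = 0.2403
  source 3: 0.16 × 0.52 = 0.0832
  source 4: 0.13 × 0.27 = 0.0351
  source 5: 0.30 × 0.20 = 0.06
Normalizing constant Z = 0.105 + 0.2403 + 0.0832 + 0.0351 + 0.06 = 0.5236.
P(source 1 | evidence) = 0.105 / 0.5236 ≈ 0.201
P(source 2 | evidence) = 0.2403 / 0.5236 ≈ 0.459
P(source 3 | evidence) = 0.0832 / 0.5236 ≈ 0.159
P(source 4 | evidence) = 0.0351 / 0.5236 ≈ 0.067
P(source 5 | evidence) = 0.06 / 0.5236 ≈ 0.115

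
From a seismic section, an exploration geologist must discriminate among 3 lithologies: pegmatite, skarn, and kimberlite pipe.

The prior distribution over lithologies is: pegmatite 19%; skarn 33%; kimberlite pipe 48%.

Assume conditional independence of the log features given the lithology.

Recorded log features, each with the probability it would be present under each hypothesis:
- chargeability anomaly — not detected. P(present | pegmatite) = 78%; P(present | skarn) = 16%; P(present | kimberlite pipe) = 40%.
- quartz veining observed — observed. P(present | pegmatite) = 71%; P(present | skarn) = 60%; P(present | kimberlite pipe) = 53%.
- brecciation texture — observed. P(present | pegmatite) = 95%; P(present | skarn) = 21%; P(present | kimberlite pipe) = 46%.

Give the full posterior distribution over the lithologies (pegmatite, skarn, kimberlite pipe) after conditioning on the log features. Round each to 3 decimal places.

0.211, 0.262, 0.527

For each hypothesis, the unnormalized posterior weight is prior × product of the log feature likelihoods (using 1 − P(present | H) for each absent log feature):
  pegmatite: 0.19 × (1 − 0.78) × 0.71 × 0.95 = 0.028194
  skarn: 0.33 × (1 − 0.16) × 0.60 × 0.21 = 0.034927
  kimberlite pipe: 0.48 × (1 − 0.40) × 0.53 × 0.46 = 0.070214
Marginal likelihood of the evidence = 0.13334.
P(pegmatite | evidence) = 0.028194 / 0.13334 ≈ 0.211
P(skarn | evidence) = 0.034927 / 0.13334 ≈ 0.262
P(kimberlite pipe | evidence) = 0.070214 / 0.13334 ≈ 0.527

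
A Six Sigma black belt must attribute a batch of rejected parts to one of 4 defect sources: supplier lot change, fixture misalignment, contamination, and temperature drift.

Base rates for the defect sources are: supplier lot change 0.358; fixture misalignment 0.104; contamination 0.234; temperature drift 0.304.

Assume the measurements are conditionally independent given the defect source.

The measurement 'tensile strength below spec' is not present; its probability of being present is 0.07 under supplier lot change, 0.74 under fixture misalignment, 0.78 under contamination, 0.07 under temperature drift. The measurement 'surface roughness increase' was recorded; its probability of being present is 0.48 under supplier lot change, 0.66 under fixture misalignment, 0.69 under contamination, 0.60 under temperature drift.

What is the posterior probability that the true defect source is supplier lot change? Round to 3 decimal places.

Multiply each prior by the joint likelihood of the measurement pattern (using 1 − P(present | H) for each absent measurement):
  supplier lot change: 0.358 × (1 − 0.07) × 0.48 = 0.15981
  fixture misalignment: 0.104 × (1 − 0.74) × 0.66 = 0.017846
  contamination: 0.234 × (1 − 0.78) × 0.69 = 0.035521
  temperature drift: 0.304 × (1 − 0.07) × 0.60 = 0.16963
Marginal likelihood of the evidence = 0.38281.
P(supplier lot change | evidence) = 0.15981 / 0.38281 ≈ 0.417.

0.417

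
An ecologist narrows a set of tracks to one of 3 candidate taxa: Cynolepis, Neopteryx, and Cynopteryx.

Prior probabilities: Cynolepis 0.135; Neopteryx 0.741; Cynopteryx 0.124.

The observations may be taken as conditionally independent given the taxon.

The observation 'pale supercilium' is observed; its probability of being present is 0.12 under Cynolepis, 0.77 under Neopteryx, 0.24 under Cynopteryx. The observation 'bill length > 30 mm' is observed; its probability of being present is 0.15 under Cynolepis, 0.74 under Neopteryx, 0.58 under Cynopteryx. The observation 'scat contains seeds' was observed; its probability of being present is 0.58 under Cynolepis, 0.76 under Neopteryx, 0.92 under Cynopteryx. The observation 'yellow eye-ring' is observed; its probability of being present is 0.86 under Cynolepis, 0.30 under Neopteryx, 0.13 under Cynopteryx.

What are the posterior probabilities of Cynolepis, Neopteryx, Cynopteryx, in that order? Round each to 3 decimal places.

0.012, 0.967, 0.021

For each hypothesis, the unnormalized posterior weight is prior × product of the observation likelihoods:
  Cynolepis: 0.135 × 0.12 × 0.15 × 0.58 × 0.86 = 0.0012121
  Neopteryx: 0.741 × 0.77 × 0.74 × 0.76 × 0.30 = 0.096267
  Cynopteryx: 0.124 × 0.24 × 0.58 × 0.92 × 0.13 = 0.0020644
Marginal likelihood of the evidence = 0.099543.
P(Cynolepis | evidence) = 0.0012121 / 0.099543 ≈ 0.012
P(Neopteryx | evidence) = 0.096267 / 0.099543 ≈ 0.967
P(Cynopteryx | evidence) = 0.0020644 / 0.099543 ≈ 0.021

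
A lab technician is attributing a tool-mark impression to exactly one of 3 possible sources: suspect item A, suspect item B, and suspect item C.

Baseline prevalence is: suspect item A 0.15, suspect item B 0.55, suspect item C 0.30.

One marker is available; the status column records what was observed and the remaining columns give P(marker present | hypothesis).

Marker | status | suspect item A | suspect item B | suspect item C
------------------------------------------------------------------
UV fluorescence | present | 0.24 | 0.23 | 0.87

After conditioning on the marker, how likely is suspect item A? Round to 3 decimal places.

Multiply each prior by the likelihood of the marker:
  suspect item A: 0.15 × 0.24 = 0.036
  suspect item B: 0.55 × 0.23 = 0.1265
  suspect item C: 0.30 × 0.87 = 0.261
The unnormalized weights sum to 0.4235.
P(suspect item A | evidence) = 0.036 / 0.4235 ≈ 0.085.

0.085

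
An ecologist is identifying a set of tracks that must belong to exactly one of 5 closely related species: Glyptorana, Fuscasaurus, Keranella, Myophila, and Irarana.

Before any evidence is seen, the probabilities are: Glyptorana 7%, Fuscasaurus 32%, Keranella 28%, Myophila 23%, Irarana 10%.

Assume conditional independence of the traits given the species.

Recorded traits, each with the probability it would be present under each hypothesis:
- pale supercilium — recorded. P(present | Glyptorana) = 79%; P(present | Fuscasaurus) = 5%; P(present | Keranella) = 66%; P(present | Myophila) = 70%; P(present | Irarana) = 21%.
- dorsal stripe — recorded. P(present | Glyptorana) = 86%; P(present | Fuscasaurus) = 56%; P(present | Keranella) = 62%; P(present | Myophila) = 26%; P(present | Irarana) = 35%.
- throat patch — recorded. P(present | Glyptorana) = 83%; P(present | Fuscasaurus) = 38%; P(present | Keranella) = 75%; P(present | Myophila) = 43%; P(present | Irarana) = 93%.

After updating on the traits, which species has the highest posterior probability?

Multiply each prior by the joint likelihood of the trait pattern:
  Glyptorana: 0.07 × 0.79 × 0.86 × 0.83 = 0.039473
  Fuscasaurus: 0.32 × 0.05 × 0.56 × 0.38 = 0.0034048
  Keranella: 0.28 × 0.66 × 0.62 × 0.75 = 0.085932
  Myophila: 0.23 × 0.70 × 0.26 × 0.43 = 0.018
  Irarana: 0.10 × 0.21 × 0.35 × 0.93 = 0.0068355
Marginal likelihood of the evidence = 0.15365.
P(Glyptorana | evidence) ≈ 0.039473 / 0.15365 ≈ 0.257
P(Fuscasaurus | evidence) ≈ 0.0034048 / 0.15365 ≈ 0.022
P(Keranella | evidence) ≈ 0.085932 / 0.15365 ≈ 0.559
P(Myophila | evidence) ≈ 0.018 / 0.15365 ≈ 0.117
P(Irarana | evidence) ≈ 0.0068355 / 0.15365 ≈ 0.044
The largest is 0.559, so Keranella is most probable.

Keranella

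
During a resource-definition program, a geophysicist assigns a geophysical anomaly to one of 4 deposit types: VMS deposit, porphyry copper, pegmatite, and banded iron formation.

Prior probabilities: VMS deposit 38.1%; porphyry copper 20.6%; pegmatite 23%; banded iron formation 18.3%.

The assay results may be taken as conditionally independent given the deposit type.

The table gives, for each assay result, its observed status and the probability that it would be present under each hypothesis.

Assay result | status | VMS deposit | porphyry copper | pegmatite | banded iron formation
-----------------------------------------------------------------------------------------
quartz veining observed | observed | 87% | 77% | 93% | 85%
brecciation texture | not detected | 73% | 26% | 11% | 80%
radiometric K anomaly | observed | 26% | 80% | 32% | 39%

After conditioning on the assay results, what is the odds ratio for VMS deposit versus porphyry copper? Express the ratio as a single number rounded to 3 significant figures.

Posterior odds equal prior odds times the likelihood ratio; only the two competing hypotheses matter (using 1 − P(present | H) for each absent assay result).
  VMS deposit: 0.381 × 0.87 × (1 − 0.73) × 0.26 = 0.023269
  porphyry copper: 0.206 × 0.77 × (1 − 0.26) × 0.80 = 0.093903
Odds(VMS deposit : porphyry copper) = 0.023269 / 0.093903 ≈ 0.248.

0.248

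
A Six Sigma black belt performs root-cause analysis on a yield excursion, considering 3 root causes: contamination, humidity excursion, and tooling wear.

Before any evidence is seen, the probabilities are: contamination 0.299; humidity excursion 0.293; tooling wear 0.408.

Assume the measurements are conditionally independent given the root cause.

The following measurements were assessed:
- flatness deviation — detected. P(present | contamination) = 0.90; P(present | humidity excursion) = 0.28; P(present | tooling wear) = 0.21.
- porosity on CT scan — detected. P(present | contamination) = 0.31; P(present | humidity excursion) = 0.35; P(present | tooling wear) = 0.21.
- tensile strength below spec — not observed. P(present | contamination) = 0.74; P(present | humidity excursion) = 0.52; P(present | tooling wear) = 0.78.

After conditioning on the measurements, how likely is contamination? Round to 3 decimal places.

By Bayes' rule with conditional independence, the unnormalized weight for each hypothesis is prior × ∏ likelihoods (using 1 − P(present | H) for each absent measurement):
  contamination: 0.299 × 0.90 × 0.31 × (1 − 0.74) = 0.021689
  humidity excursion: 0.293 × 0.28 × 0.35 × (1 − 0.52) = 0.013783
  tooling wear: 0.408 × 0.21 × 0.21 × (1 − 0.78) = 0.0039584
Marginal likelihood of the evidence = 0.039431.
P(contamination | evidence) = 0.021689 / 0.039431 ≈ 0.550.

0.550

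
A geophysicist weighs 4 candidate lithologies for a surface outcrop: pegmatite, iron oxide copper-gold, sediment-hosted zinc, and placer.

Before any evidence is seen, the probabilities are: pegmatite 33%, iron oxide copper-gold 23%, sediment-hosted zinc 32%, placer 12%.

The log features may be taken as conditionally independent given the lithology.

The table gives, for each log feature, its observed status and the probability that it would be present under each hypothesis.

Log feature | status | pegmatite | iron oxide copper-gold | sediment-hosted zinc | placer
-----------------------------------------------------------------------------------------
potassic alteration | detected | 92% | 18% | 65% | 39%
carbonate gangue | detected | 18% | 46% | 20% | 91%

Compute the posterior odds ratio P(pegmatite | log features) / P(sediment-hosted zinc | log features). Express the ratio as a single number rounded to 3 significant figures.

1.31

Unnormalized posterior weight (prior times the log feature likelihoods) for each of the two hypotheses:
  pegmatite: 0.33 × 0.92 × 0.18 = 0.054648
  sediment-hosted zinc: 0.32 × 0.65 × 0.20 = 0.0416
Odds(pegmatite : sediment-hosted zinc) = 0.054648 / 0.0416 ≈ 1.31.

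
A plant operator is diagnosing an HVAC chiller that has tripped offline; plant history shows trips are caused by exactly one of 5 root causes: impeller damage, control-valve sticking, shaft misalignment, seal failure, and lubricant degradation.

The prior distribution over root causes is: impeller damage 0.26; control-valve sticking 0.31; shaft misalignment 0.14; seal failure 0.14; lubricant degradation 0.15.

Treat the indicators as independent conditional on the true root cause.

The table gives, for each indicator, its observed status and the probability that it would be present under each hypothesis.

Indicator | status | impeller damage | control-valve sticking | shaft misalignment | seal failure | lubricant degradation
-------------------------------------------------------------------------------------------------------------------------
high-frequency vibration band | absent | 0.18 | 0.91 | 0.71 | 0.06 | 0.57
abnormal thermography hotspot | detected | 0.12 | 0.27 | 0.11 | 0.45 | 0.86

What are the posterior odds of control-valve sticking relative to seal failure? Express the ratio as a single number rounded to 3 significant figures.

Posterior odds equal prior odds times the likelihood ratio; only the two competing hypotheses matter (using 1 − P(present | H) for each absent indicator).
  control-valve sticking: 0.31 × (1 − 0.91) × 0.27 = 0.007533
  seal failure: 0.14 × (1 − 0.06) × 0.45 = 0.05922
Odds(control-valve sticking : seal failure) = 0.007533 / 0.05922 ≈ 0.127.

0.127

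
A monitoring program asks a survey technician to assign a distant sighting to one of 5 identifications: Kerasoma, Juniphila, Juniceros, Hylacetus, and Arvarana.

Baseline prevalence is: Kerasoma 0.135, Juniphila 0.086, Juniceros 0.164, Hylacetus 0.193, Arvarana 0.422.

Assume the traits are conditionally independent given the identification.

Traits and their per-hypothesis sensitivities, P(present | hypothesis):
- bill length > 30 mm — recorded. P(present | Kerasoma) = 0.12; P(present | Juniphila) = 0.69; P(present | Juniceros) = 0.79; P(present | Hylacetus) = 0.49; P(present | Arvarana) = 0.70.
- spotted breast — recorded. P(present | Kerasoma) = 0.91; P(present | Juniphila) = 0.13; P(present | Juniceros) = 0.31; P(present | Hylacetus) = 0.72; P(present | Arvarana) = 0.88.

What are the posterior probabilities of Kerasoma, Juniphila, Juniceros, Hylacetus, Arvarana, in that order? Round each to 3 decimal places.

For each hypothesis, the unnormalized posterior weight is prior × product of the trait likelihoods:
  Kerasoma: 0.135 × 0.12 × 0.91 = 0.014742
  Juniphila: 0.086 × 0.69 × 0.13 = 0.0077142
  Juniceros: 0.164 × 0.79 × 0.31 = 0.040164
  Hylacetus: 0.193 × 0.49 × 0.72 = 0.06809
  Arvarana: 0.422 × 0.70 × 0.88 = 0.25995
Normalizing constant Z = 0.014742 + 0.0077142 + 0.040164 + 0.06809 + 0.25995 = 0.39066.
P(Kerasoma | evidence) = 0.014742 / 0.39066 ≈ 0.038
P(Juniphila | evidence) = 0.0077142 / 0.39066 ≈ 0.020
P(Juniceros | evidence) = 0.040164 / 0.39066 ≈ 0.103
P(Hylacetus | evidence) = 0.06809 / 0.39066 ≈ 0.174
P(Arvarana | evidence) = 0.25995 / 0.39066 ≈ 0.665

0.038, 0.020, 0.103, 0.174, 0.665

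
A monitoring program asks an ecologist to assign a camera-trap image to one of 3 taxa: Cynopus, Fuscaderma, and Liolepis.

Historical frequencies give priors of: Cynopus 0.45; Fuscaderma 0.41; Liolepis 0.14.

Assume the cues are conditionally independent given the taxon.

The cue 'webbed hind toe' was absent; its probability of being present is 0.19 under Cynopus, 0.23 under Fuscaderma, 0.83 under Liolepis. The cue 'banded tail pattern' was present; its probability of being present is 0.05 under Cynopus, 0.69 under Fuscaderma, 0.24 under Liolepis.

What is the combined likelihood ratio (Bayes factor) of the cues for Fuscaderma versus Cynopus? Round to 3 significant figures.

13.1

Joint likelihood of the cue pattern under each hypothesis (using 1 − P(present | H) for each absent cue):
  Fuscaderma: (1 − 0.23) × 0.69 = 0.5313
  Cynopus: (1 − 0.19) × 0.05 = 0.0405
Bayes factor = 0.5313 / 0.0405 ≈ 13.1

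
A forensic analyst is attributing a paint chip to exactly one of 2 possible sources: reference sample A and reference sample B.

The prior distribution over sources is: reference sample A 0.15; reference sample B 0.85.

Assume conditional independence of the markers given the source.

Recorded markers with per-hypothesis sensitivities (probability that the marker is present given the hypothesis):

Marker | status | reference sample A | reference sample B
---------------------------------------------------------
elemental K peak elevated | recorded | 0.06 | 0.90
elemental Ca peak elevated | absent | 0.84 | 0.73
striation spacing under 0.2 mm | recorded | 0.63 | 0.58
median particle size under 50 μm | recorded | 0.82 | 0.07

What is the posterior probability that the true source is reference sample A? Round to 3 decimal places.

0.081

For each hypothesis, the unnormalized posterior weight is prior × product of the marker likelihoods (using 1 − P(present | H) for each absent marker):
  reference sample A: 0.15 × 0.06 × (1 − 0.84) × 0.63 × 0.82 = 0.0007439
  reference sample B: 0.85 × 0.90 × (1 − 0.73) × 0.58 × 0.07 = 0.0083859
The unnormalized weights sum to 0.0091298.
P(reference sample A | evidence) = 0.0007439 / 0.0091298 ≈ 0.081.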